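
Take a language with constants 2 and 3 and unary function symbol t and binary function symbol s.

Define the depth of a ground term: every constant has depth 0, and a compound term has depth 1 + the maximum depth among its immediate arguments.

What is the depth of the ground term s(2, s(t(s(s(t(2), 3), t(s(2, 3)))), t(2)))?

6

depth(t(2)) = 1 + depth(2) = 1 + 0 = 1
depth(s(t(2), 3)) = 1 + max(1, 0) = 2
depth(s(2, 3)) = 1 + max(0, 0) = 1
depth(t(s(2, 3))) = 1 + depth(s(2, 3)) = 1 + 1 = 2
depth(s(s(t(2), 3), t(s(2, 3)))) = 1 + max(2, 2) = 3
depth(t(s(s(t(2), 3), t(s(2, 3))))) = 1 + depth(s(s(t(2), 3), t(s(2, 3)))) = 1 + 3 = 4
depth(s(t(s(s(t(2), 3), t(s(2, 3)))), t(2))) = 1 + max(4, 1) = 5
depth(s(2, s(t(s(s(t(2), 3), t(s(2, 3)))), t(2)))) = 1 + max(0, 5) = 6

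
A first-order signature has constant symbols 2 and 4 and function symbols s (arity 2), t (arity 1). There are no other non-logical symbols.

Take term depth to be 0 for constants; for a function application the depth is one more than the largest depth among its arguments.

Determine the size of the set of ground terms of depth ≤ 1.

Count level by level. With function symbols s/2, t/1, the terms of depth ≤ k are the 2 constants together with each function applied to depth-≤(k−1) tuples, so N_k = 2 + N_{k-1}^2 + N_{k-1}.
N_0 = 2
N_1 = 2 + 2^2 + 2 = 8

8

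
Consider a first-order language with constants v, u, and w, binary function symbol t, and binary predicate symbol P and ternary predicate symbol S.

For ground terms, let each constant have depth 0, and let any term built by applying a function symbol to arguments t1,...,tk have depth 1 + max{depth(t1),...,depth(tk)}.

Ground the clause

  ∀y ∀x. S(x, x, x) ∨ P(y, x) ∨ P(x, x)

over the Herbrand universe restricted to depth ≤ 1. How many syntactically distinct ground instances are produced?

144

Ground terms of depth ≤ 1:
  Let N_k = |{terms of depth ≤ k}|. Then N_0 = 3 and N_k = 3 + N_{k-1}^2 for k ≥ 1 (one summand per function symbol, arity giving the exponent).
  N_0 = 3
  N_1 = 3 + 3^2 = 12
So there are 12 ground terms available for substitution.
The clause has 2 distinct variables (y, x), each appearing in the body. In the free term algebra distinct substitutions yield syntactically distinct ground instances.
Number of ground instances = 12^2 = 144.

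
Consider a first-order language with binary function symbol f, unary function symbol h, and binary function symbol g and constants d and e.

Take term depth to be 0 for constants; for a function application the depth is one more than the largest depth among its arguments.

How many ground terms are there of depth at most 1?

Let N_k count ground terms of depth at most k. Each non-constant term of depth ≤ k is some function symbol applied to depth-≤(k−1) arguments, giving N_k = 2 + N_{k-1}^2 + N_{k-1} + N_{k-1}^2.
N_0 = 2
N_1 = 2 + 2^2 + 2 + 2^2 = 12
Explicitly: d, e, f(d, d), f(d, e), f(e, d), f(e, e), h(d), h(e), g(d, d), g(d, e), g(e, d), g(e, e).

12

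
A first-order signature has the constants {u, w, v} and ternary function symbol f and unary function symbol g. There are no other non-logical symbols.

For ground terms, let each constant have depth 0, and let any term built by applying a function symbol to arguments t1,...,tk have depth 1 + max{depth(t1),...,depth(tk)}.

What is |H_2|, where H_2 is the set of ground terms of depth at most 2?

35973

Let N_k = |{terms of depth ≤ k}|. Then N_0 = 3 and N_k = 3 + N_{k-1}^3 + N_{k-1} for k ≥ 1 (one summand per function symbol, arity giving the exponent).
N_0 = 3
N_1 = 3 + 3^3 + 3 = 33
N_2 = 3 + 33^3 + 33 = 35973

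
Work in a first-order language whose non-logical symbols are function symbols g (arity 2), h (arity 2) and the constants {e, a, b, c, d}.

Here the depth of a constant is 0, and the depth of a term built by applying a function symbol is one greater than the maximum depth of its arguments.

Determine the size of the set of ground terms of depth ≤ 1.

55

Write N_k for the number of ground terms of depth ≤ k. A term of depth ≤ k is either a constant or a function symbol applied to arguments of depth ≤ k−1, so N_k = 5 + N_{k-1}^2 + N_{k-1}^2.
N_0 = 5
N_1 = 5 + 5^2 + 5^2 = 55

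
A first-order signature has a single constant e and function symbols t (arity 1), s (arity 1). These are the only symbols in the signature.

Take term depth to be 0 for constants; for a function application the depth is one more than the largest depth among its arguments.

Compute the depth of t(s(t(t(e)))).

4

depth(t(e)) = 1 + depth(e) = 1 + 0 = 1
depth(t(t(e))) = 1 + depth(t(e)) = 1 + 1 = 2
depth(s(t(t(e)))) = 1 + depth(t(t(e))) = 1 + 2 = 3
depth(t(s(t(t(e))))) = 1 + depth(s(t(t(e)))) = 1 + 3 = 4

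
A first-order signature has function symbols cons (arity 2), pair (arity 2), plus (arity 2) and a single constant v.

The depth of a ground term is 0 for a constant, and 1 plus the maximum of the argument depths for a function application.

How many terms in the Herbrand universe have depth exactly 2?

45

If N_k denotes the number of depth-≤k ground terms, the 1 constant gives N_0 = 1, and each function symbol of arity r contributes N_{k-1}^r new terms at level k: N_k = 1 + N_{k-1}^2 + N_{k-1}^2 + N_{k-1}^2.
N_0 = 1
N_1 = 1 + 1^2 + 1^2 + 1^2 = 4
N_2 = 1 + 4^2 + 4^2 + 4^2 = 49
Terms of depth exactly 2: N_2 − N_1 = 49 − 4 = 45.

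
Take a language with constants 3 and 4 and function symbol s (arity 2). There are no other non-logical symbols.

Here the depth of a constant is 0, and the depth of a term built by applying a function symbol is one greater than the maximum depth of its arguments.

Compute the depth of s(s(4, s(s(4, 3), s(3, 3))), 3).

4

depth(s(4, 3)) = 1 + max(0, 0) = 1
depth(s(3, 3)) = 1 + max(0, 0) = 1
depth(s(s(4, 3), s(3, 3))) = 1 + max(1, 1) = 2
depth(s(4, s(s(4, 3), s(3, 3)))) = 1 + max(0, 2) = 3
depth(s(s(4, s(s(4, 3), s(3, 3))), 3)) = 1 + max(3, 0) = 4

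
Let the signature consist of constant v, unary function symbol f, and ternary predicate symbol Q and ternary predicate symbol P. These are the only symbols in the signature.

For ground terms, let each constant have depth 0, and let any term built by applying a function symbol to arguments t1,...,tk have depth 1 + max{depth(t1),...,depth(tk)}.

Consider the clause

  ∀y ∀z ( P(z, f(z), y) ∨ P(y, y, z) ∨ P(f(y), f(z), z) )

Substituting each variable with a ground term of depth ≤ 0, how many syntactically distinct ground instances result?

1

Ground terms of depth ≤ 0:
  Let N_k count ground terms of depth at most k. Each non-constant term of depth ≤ k is some function symbol applied to depth-≤(k−1) arguments, giving N_k = 1 + N_{k-1}.
  N_0 = 1
  Explicitly: v.
So there is exactly 1 ground term available for substitution.
The body mentions every one of the 2 quantified variables; since ground terms form a free algebra, no two substitutions collapse to the same formula.
Number of ground instances = 1^2 = 1.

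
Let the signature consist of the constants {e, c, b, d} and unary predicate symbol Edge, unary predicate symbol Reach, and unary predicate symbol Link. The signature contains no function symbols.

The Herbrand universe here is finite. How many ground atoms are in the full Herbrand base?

12

With no function symbols, the Herbrand universe is just the 4 constants.
Ground atoms per predicate: Edge: 4, Reach: 4, Link: 4.
Herbrand base size = 4 + 4 + 4 = 12.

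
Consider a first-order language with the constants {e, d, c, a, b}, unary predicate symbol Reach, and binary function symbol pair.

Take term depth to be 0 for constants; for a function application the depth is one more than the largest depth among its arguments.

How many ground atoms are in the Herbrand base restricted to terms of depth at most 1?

30

First count ground terms of depth ≤ 1.
Count level by level. With function symbols pair/2, the terms of depth ≤ k are the 5 constants together with each function applied to depth-≤(k−1) tuples, so N_k = 5 + N_{k-1}^2.
N_0 = 5
N_1 = 5 + 5^2 = 30
So |H| = 30.
For each predicate symbol, the number of ground atoms is |H| raised to its arity; summing:
  Reach: 30
Total ground atoms: 30.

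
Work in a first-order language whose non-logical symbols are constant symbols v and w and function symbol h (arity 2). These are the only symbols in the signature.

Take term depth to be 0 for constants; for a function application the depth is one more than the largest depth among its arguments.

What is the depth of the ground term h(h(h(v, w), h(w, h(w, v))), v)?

depth(h(v, w)) = 1 + max(0, 0) = 1
depth(h(w, v)) = 1 + max(0, 0) = 1
depth(h(w, h(w, v))) = 1 + max(0, 1) = 2
depth(h(h(v, w), h(w, h(w, v)))) = 1 + max(1, 2) = 3
depth(h(h(h(v, w), h(w, h(w, v))), v)) = 1 + max(3, 0) = 4

4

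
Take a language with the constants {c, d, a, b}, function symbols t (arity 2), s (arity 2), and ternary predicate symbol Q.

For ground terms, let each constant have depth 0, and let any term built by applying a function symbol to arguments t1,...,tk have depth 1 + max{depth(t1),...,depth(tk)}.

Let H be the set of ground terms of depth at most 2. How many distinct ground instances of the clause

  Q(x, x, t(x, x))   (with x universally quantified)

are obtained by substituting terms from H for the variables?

2596

Ground terms of depth ≤ 2:
  Let N_k = |{terms of depth ≤ k}|. Then N_0 = 4 and N_k = 4 + N_{k-1}^2 + N_{k-1}^2 for k ≥ 1 (one summand per function symbol, arity giving the exponent).
  N_0 = 4
  N_1 = 4 + 4^2 + 4^2 = 36
  N_2 = 4 + 36^2 + 36^2 = 2596
So there are 2596 ground terms available for substitution.
The body mentions the single quantified variable x; since ground terms form a free algebra, no two substitutions collapse to the same formula.
Number of ground instances = 2596.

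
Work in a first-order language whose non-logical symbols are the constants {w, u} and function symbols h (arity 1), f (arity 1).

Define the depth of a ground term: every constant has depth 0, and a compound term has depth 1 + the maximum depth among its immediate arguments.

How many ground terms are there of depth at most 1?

If N_k denotes the number of depth-≤k ground terms, the 2 constants give N_0 = 2, and each function symbol of arity r contributes N_{k-1}^r new terms at level k: N_k = 2 + N_{k-1} + N_{k-1}.
N_0 = 2
N_1 = 2 + 2 + 2 = 6
Explicitly: w, u, h(w), h(u), f(w), f(u).

6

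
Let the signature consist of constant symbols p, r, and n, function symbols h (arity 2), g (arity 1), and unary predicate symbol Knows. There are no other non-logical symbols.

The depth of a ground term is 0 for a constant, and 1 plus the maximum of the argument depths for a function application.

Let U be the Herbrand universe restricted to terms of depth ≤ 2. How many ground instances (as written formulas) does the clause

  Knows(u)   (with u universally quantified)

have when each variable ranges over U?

243

Ground terms of depth ≤ 2:
  Count level by level. With function symbols h/2, g/1, the terms of depth ≤ k are the 3 constants together with each function applied to depth-≤(k−1) tuples, so N_k = 3 + N_{k-1}^2 + N_{k-1}.
  N_0 = 3
  N_1 = 3 + 3^2 + 3 = 15
  N_2 = 3 + 15^2 + 15 = 243
So there are 243 ground terms available for substitution.
The clause has 1 distinct variable (u), which appears in the body. In the free term algebra distinct substitutions yield syntactically distinct ground instances.
Number of ground instances = 243.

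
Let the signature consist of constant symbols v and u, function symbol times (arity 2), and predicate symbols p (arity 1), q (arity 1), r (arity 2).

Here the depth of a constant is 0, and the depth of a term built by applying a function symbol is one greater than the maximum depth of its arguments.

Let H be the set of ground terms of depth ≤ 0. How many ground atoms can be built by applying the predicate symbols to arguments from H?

8

First count ground terms of depth ≤ 0.
Let N_k count ground terms of depth at most k. Each non-constant term of depth ≤ k is some function symbol applied to depth-≤(k−1) arguments, giving N_k = 2 + N_{k-1}^2.
N_0 = 2
Explicitly: v, u.
So |H| = 2.
A ground atom is a predicate applied to a tuple of terms from H, so the count is the sum over predicates of |H|^arity:
  p: 2;  q: 2;  r: 2^2 = 4
Total ground atoms: 2 + 2 + 4 = 8.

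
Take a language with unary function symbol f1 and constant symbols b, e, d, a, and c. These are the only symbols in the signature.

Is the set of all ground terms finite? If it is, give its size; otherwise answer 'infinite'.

The signature has at least one function symbol (f1, arity 1) and at least one constant (b).
Iterating f1 gives infinitely many distinct ground terms: b, f1(b), f1(f1(b)), ...
So the Herbrand universe is infinite.

infinite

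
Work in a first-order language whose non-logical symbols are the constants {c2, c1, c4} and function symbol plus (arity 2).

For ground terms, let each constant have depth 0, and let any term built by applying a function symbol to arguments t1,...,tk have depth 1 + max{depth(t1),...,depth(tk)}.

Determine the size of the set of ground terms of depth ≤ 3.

21612

If N_k denotes the number of depth-≤k ground terms, the 3 constants give N_0 = 3, and each function symbol of arity r contributes N_{k-1}^r new terms at level k: N_k = 3 + N_{k-1}^2.
N_0 = 3
N_1 = 3 + 3^2 = 12
N_2 = 3 + 12^2 = 147
N_3 = 3 + 147^2 = 21612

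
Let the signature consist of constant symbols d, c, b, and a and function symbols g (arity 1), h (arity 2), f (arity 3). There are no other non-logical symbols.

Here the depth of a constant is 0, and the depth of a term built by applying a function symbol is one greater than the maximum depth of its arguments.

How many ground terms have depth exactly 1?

Let N_k count ground terms of depth at most k. Each non-constant term of depth ≤ k is some function symbol applied to depth-≤(k−1) arguments, giving N_k = 4 + N_{k-1} + N_{k-1}^2 + N_{k-1}^3.
N_0 = 4
N_1 = 4 + 4 + 4^2 + 4^3 = 88
Terms of depth exactly 1: N_1 − N_0 = 88 − 4 = 84.

84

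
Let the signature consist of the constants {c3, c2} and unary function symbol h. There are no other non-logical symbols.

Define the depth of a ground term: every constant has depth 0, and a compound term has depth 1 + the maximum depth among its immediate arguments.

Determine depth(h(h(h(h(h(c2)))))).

5

depth(h(c2)) = 1 + depth(c2) = 1 + 0 = 1
depth(h(h(c2))) = 1 + depth(h(c2)) = 1 + 1 = 2
depth(h(h(h(c2)))) = 1 + depth(h(h(c2))) = 1 + 2 = 3
depth(h(h(h(h(c2))))) = 1 + depth(h(h(h(c2)))) = 1 + 3 = 4
depth(h(h(h(h(h(c2)))))) = 1 + depth(h(h(h(h(c2))))) = 1 + 4 = 5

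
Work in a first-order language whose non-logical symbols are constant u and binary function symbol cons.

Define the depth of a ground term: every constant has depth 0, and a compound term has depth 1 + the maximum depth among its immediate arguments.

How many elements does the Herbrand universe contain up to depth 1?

Count level by level. With function symbols cons/2, the terms of depth ≤ k are the 1 constant together with each function applied to depth-≤(k−1) tuples, so N_k = 1 + N_{k-1}^2.
N_0 = 1
N_1 = 1 + 1^2 = 2
Explicitly: u, cons(u, u).

2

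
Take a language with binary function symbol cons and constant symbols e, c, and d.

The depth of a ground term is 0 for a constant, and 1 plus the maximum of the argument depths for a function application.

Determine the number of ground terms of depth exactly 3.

21465

Write N_k for the number of ground terms of depth ≤ k. A term of depth ≤ k is either a constant or a function symbol applied to arguments of depth ≤ k−1, so N_k = 3 + N_{k-1}^2.
N_0 = 3
N_1 = 3 + 3^2 = 12
N_2 = 3 + 12^2 = 147
N_3 = 3 + 147^2 = 21612
Terms of depth exactly 3: N_3 − N_2 = 21612 − 147 = 21465.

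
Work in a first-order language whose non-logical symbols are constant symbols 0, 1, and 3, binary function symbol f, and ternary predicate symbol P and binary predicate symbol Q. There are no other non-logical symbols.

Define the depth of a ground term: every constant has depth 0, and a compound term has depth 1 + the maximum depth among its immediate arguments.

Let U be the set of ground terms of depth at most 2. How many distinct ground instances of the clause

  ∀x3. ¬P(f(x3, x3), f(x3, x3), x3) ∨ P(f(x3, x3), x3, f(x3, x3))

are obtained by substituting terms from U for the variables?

Ground terms of depth ≤ 2:
  If N_k denotes the number of depth-≤k ground terms, the 3 constants give N_0 = 3, and each function symbol of arity r contributes N_{k-1}^r new terms at level k: N_k = 3 + N_{k-1}^2.
  N_0 = 3
  N_1 = 3 + 3^2 = 12
  N_2 = 3 + 12^2 = 147
So there are 147 ground terms available for substitution.
The clause has 1 distinct variable (x3), which appears in the body. In the free term algebra distinct substitutions yield syntactically distinct ground instances.
Number of ground instances = 147.

147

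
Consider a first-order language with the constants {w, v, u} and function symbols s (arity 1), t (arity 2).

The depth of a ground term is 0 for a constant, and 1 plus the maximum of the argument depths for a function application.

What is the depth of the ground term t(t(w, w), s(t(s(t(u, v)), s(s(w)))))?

5

depth(t(w, w)) = 1 + max(0, 0) = 1
depth(t(u, v)) = 1 + max(0, 0) = 1
depth(s(t(u, v))) = 1 + depth(t(u, v)) = 1 + 1 = 2
depth(s(w)) = 1 + depth(w) = 1 + 0 = 1
depth(s(s(w))) = 1 + depth(s(w)) = 1 + 1 = 2
depth(t(s(t(u, v)), s(s(w)))) = 1 + max(2, 2) = 3
depth(s(t(s(t(u, v)), s(s(w))))) = 1 + depth(t(s(t(u, v)), s(s(w)))) = 1 + 3 = 4
depth(t(t(w, w), s(t(s(t(u, v)), s(s(w)))))) = 1 + max(1, 4) = 5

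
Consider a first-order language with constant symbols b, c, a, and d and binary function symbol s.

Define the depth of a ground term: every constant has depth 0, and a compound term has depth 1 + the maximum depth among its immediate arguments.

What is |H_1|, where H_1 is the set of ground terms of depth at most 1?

20

Let N_k count ground terms of depth at most k. Each non-constant term of depth ≤ k is some function symbol applied to depth-≤(k−1) arguments, giving N_k = 4 + N_{k-1}^2.
N_0 = 4
N_1 = 4 + 4^2 = 20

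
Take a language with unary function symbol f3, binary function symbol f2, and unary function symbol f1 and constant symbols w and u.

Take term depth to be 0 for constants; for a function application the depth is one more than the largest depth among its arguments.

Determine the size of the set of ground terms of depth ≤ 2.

122

Let N_k count ground terms of depth at most k. Each non-constant term of depth ≤ k is some function symbol applied to depth-≤(k−1) arguments, giving N_k = 2 + N_{k-1} + N_{k-1}^2 + N_{k-1}.
N_0 = 2
N_1 = 2 + 2 + 2^2 + 2 = 10
N_2 = 2 + 10 + 10^2 + 10 = 122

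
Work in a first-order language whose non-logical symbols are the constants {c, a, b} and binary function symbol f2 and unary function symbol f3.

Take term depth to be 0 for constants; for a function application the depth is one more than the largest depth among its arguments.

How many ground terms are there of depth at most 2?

243

Let N_k count ground terms of depth at most k. Each non-constant term of depth ≤ k is some function symbol applied to depth-≤(k−1) arguments, giving N_k = 3 + N_{k-1}^2 + N_{k-1}.
N_0 = 3
N_1 = 3 + 3^2 + 3 = 15
N_2 = 3 + 15^2 + 15 = 243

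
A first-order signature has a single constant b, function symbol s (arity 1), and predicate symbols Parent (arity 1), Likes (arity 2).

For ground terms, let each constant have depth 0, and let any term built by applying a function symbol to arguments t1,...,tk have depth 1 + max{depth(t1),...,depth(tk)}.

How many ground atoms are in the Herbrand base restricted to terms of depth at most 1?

First count ground terms of depth ≤ 1.
Count level by level. With function symbols s/1, the terms of depth ≤ k are the 1 constant together with each function applied to depth-≤(k−1) tuples, so N_k = 1 + N_{k-1}.
N_0 = 1
N_1 = 1 + 1 = 2
Explicitly: b, s(b).
So |H| = 2.
Ground atoms are formed by filling each argument slot of a predicate with a term from H, so an r-ary predicate gives |H|^r atoms:
  Parent: 2;  Likes: 2^2 = 4
Total ground atoms: 2 + 4 = 6.

6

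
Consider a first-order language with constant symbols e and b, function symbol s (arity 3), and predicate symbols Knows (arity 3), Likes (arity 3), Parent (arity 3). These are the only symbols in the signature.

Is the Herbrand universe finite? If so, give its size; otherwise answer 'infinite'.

The signature has at least one function symbol (s, arity 3) and at least one constant (e).
Iterating s gives infinitely many distinct ground terms: e, s(e, e, e), s(s(e, e, e), s(e, e, e), s(e, e, e)), ...
So the Herbrand universe is infinite.

infinite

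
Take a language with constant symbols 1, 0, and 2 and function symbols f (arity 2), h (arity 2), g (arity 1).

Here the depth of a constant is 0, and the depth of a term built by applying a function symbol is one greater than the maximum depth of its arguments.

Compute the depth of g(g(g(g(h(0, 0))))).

depth(h(0, 0)) = 1 + max(0, 0) = 1
depth(g(h(0, 0))) = 1 + depth(h(0, 0)) = 1 + 1 = 2
depth(g(g(h(0, 0)))) = 1 + depth(g(h(0, 0))) = 1 + 2 = 3
depth(g(g(g(h(0, 0))))) = 1 + depth(g(g(h(0, 0)))) = 1 + 3 = 4
depth(g(g(g(g(h(0, 0)))))) = 1 + depth(g(g(g(h(0, 0))))) = 1 + 4 = 5

5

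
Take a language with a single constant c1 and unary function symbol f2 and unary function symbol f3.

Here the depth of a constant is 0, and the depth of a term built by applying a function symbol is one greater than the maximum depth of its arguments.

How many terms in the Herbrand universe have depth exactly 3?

Let N_k = |{terms of depth ≤ k}|. Then N_0 = 1 and N_k = 1 + N_{k-1} + N_{k-1} for k ≥ 1 (one summand per function symbol, arity giving the exponent).
N_0 = 1
N_1 = 1 + 1 + 1 = 3
N_2 = 1 + 3 + 3 = 7
N_3 = 1 + 7 + 7 = 15
Terms of depth exactly 3: N_3 − N_2 = 15 − 7 = 8.

8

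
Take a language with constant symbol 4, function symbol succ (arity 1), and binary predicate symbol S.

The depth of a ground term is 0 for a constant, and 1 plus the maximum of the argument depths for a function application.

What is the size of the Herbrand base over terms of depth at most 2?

First count ground terms of depth ≤ 2.
Write N_k for the number of ground terms of depth ≤ k. A term of depth ≤ k is either a constant or a function symbol applied to arguments of depth ≤ k−1, so N_k = 1 + N_{k-1}.
N_0 = 1
N_1 = 1 + 1 = 2
N_2 = 1 + 2 = 3
Explicitly: 4, succ(4), succ(succ(4)).
So |H| = 3.
A ground atom is a predicate applied to a tuple of terms from H, so the count is the sum over predicates of |H|^arity:
  S: 3^2 = 9
Total ground atoms: 9.

9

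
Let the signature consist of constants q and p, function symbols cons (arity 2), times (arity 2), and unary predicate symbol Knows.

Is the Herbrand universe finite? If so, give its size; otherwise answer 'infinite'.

infinite

The signature has at least one function symbol (cons, arity 2) and at least one constant (q).
Iterating cons gives infinitely many distinct ground terms: q, cons(q, q), cons(cons(q, q), cons(q, q)), ...
So the Herbrand universe is infinite.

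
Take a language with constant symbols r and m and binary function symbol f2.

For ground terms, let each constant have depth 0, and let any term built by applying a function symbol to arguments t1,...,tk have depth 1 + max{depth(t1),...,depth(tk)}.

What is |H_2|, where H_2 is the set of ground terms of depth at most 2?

Let N_k = |{terms of depth ≤ k}|. Then N_0 = 2 and N_k = 2 + N_{k-1}^2 for k ≥ 1 (one summand per function symbol, arity giving the exponent).
N_0 = 2
N_1 = 2 + 2^2 = 6
N_2 = 2 + 6^2 = 38

38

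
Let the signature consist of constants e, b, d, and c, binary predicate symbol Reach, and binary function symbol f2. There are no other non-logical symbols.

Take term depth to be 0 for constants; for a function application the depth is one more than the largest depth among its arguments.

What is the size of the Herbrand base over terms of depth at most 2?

163216

First count ground terms of depth ≤ 2.
Let N_k count ground terms of depth at most k. Each non-constant term of depth ≤ k is some function symbol applied to depth-≤(k−1) arguments, giving N_k = 4 + N_{k-1}^2.
N_0 = 4
N_1 = 4 + 4^2 = 20
N_2 = 4 + 20^2 = 404
So |H| = 404.
For each predicate symbol, the number of ground atoms is |H| raised to its arity; summing:
  Reach: 404^2 = 163216
Total ground atoms: 163216.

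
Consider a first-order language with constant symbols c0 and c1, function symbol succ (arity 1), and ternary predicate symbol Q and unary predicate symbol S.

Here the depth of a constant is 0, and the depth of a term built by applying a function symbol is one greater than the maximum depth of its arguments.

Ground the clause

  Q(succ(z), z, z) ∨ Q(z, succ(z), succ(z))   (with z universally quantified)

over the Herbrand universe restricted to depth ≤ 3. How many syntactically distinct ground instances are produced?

8

Ground terms of depth ≤ 3:
  Write N_k for the number of ground terms of depth ≤ k. A term of depth ≤ k is either a constant or a function symbol applied to arguments of depth ≤ k−1, so N_k = 2 + N_{k-1}.
  N_0 = 2
  N_1 = 2 + 2 = 4
  N_2 = 2 + 4 = 6
  N_3 = 2 + 6 = 8
So there are 8 ground terms available for substitution.
The clause has 1 distinct variable (z), which appears in the body. In the free term algebra distinct substitutions yield syntactically distinct ground instances.
Number of ground instances = 8.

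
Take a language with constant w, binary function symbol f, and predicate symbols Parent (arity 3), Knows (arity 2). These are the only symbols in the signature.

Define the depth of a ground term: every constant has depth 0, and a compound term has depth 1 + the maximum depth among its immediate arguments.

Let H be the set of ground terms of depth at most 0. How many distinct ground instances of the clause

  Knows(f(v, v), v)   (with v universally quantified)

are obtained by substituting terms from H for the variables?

Ground terms of depth ≤ 0:
  Let N_k = |{terms of depth ≤ k}|. Then N_0 = 1 and N_k = 1 + N_{k-1}^2 for k ≥ 1 (one summand per function symbol, arity giving the exponent).
  N_0 = 1
So there is exactly 1 ground term available for substitution.
The body mentions the single quantified variable v; since ground terms form a free algebra, no two substitutions collapse to the same formula.
Number of ground instances = 1.

1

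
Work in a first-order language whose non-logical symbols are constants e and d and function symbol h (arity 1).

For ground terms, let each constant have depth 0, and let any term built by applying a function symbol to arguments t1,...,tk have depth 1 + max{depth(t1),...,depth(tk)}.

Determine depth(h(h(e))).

depth(h(e)) = 1 + depth(e) = 1 + 0 = 1
depth(h(h(e))) = 1 + depth(h(e)) = 1 + 1 = 2

2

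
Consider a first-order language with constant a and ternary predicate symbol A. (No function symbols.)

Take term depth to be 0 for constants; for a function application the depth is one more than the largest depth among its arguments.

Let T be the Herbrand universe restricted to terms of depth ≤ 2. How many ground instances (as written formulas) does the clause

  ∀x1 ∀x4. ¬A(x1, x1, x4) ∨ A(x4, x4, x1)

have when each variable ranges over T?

1

Ground terms of depth ≤ 2:
  With no function symbols every ground term is a constant, so there is exactly 1 ground term at every depth bound.
  N_0 = 1
  N_1 = 1
  N_2 = 1
  Explicitly: a.
So there is exactly 1 ground term available for substitution.
There are 2 variables to instantiate (x1, x4), each occurring in at least one literal, so different choices give different ground instances.
Number of ground instances = 1^2 = 1.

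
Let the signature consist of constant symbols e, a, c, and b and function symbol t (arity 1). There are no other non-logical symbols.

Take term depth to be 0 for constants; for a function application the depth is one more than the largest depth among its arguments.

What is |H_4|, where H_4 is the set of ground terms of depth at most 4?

Count level by level. With function symbols t/1, the terms of depth ≤ k are the 4 constants together with each function applied to depth-≤(k−1) tuples, so N_k = 4 + N_{k-1}.
N_0 = 4
N_1 = 4 + 4 = 8
N_2 = 4 + 8 = 12
N_3 = 4 + 12 = 16
N_4 = 4 + 16 = 20

20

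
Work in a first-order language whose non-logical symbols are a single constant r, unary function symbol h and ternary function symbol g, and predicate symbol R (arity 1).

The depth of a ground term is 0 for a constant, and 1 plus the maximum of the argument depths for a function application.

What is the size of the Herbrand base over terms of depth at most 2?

First count ground terms of depth ≤ 2.
Count level by level. With function symbols h/1, g/3, the terms of depth ≤ k are the 1 constant together with each function applied to depth-≤(k−1) tuples, so N_k = 1 + N_{k-1} + N_{k-1}^3.
N_0 = 1
N_1 = 1 + 1 + 1^3 = 3
N_2 = 1 + 3 + 3^3 = 31
So |H| = 31.
A ground atom is a predicate applied to a tuple of terms from H, so the count is the sum over predicates of |H|^arity:
  R: 31
Total ground atoms: 31.

31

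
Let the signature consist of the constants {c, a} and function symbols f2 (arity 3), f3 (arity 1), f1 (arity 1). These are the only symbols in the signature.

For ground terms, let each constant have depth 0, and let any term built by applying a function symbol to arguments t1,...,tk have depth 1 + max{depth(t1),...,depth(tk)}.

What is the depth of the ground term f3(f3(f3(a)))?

3

depth(f3(a)) = 1 + depth(a) = 1 + 0 = 1
depth(f3(f3(a))) = 1 + depth(f3(a)) = 1 + 1 = 2
depth(f3(f3(f3(a)))) = 1 + depth(f3(f3(a))) = 1 + 2 = 3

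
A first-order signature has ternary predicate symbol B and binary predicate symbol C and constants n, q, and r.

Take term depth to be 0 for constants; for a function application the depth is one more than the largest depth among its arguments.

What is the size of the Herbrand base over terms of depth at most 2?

36

First count ground terms of depth ≤ 2.
With no function symbols every ground term is a constant, so there are exactly 3 ground terms at every depth bound.
N_0 = 3
N_1 = 3
N_2 = 3
Explicitly: n, q, r.
So |H| = 3.
A ground atom is a predicate applied to a tuple of terms from H, so the count is the sum over predicates of |H|^arity:
  B: 3^3 = 27;  C: 3^2 = 9
Total ground atoms: 27 + 9 = 36.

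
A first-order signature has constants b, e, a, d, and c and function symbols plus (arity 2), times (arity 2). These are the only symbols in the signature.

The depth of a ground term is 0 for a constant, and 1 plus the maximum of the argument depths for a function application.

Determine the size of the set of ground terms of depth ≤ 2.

Write N_k for the number of ground terms of depth ≤ k. A term of depth ≤ k is either a constant or a function symbol applied to arguments of depth ≤ k−1, so N_k = 5 + N_{k-1}^2 + N_{k-1}^2.
N_0 = 5
N_1 = 5 + 5^2 + 5^2 = 55
N_2 = 5 + 55^2 + 55^2 = 6055

6055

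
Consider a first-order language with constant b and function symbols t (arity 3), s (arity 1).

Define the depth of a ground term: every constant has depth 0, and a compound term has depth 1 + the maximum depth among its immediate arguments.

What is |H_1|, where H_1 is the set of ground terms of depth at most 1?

If N_k denotes the number of depth-≤k ground terms, the 1 constant gives N_0 = 1, and each function symbol of arity r contributes N_{k-1}^r new terms at level k: N_k = 1 + N_{k-1}^3 + N_{k-1}.
N_0 = 1
N_1 = 1 + 1^3 + 1 = 3

3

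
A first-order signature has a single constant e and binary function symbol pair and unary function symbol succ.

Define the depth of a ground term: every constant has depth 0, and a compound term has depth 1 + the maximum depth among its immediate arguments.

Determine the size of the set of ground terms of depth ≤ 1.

3

Let N_k count ground terms of depth at most k. Each non-constant term of depth ≤ k is some function symbol applied to depth-≤(k−1) arguments, giving N_k = 1 + N_{k-1}^2 + N_{k-1}.
N_0 = 1
N_1 = 1 + 1^2 + 1 = 3
Explicitly: e, pair(e, e), succ(e).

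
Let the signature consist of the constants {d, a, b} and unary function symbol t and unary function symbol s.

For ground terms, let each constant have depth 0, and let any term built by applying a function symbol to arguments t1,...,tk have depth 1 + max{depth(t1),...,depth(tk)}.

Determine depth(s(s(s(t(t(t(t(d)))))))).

7

depth(t(d)) = 1 + depth(d) = 1 + 0 = 1
depth(t(t(d))) = 1 + depth(t(d)) = 1 + 1 = 2
depth(t(t(t(d)))) = 1 + depth(t(t(d))) = 1 + 2 = 3
depth(t(t(t(t(d))))) = 1 + depth(t(t(t(d)))) = 1 + 3 = 4
depth(s(t(t(t(t(d)))))) = 1 + depth(t(t(t(t(d))))) = 1 + 4 = 5
depth(s(s(t(t(t(t(d))))))) = 1 + depth(s(t(t(t(t(d)))))) = 1 + 5 = 6
depth(s(s(s(t(t(t(t(d)))))))) = 1 + depth(s(s(t(t(t(t(d))))))) = 1 + 6 = 7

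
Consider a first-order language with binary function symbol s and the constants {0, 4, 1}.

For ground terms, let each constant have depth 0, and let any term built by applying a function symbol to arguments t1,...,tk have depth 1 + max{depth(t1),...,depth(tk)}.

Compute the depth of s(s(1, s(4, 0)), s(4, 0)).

3

depth(s(4, 0)) = 1 + max(0, 0) = 1
depth(s(1, s(4, 0))) = 1 + max(0, 1) = 2
depth(s(s(1, s(4, 0)), s(4, 0))) = 1 + max(2, 1) = 3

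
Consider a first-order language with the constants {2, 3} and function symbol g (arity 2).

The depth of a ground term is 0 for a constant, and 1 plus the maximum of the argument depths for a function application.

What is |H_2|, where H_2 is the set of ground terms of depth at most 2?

38

If N_k denotes the number of depth-≤k ground terms, the 2 constants give N_0 = 2, and each function symbol of arity r contributes N_{k-1}^r new terms at level k: N_k = 2 + N_{k-1}^2.
N_0 = 2
N_1 = 2 + 2^2 = 6
N_2 = 2 + 6^2 = 38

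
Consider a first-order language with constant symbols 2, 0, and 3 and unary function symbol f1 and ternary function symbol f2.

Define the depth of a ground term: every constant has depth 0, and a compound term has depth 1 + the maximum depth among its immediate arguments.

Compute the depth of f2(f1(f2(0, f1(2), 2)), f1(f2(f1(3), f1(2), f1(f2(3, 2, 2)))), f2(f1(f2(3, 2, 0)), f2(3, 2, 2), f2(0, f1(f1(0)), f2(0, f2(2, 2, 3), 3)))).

5

depth(f1(2)) = 1 + depth(2) = 1 + 0 = 1
depth(f2(0, f1(2), 2)) = 1 + max(0, 1, 0) = 2
depth(f1(f2(0, f1(2), 2))) = 1 + depth(f2(0, f1(2), 2)) = 1 + 2 = 3
depth(f1(3)) = 1 + depth(3) = 1 + 0 = 1
depth(f2(3, 2, 2)) = 1 + max(0, 0, 0) = 1
depth(f1(f2(3, 2, 2))) = 1 + depth(f2(3, 2, 2)) = 1 + 1 = 2
depth(f2(f1(3), f1(2), f1(f2(3, 2, 2)))) = 1 + max(1, 1, 2) = 3
depth(f1(f2(f1(3), f1(2), f1(f2(3, 2, 2))))) = 1 + depth(f2(f1(3), f1(2), f1(f2(3, 2, 2)))) = 1 + 3 = 4
depth(f2(3, 2, 0)) = 1 + max(0, 0, 0) = 1
depth(f1(f2(3, 2, 0))) = 1 + depth(f2(3, 2, 0)) = 1 + 1 = 2
depth(f1(0)) = 1 + depth(0) = 1 + 0 = 1
depth(f1(f1(0))) = 1 + depth(f1(0)) = 1 + 1 = 2
depth(f2(2, 2, 3)) = 1 + max(0, 0, 0) = 1
depth(f2(0, f2(2, 2, 3), 3)) = 1 + max(0, 1, 0) = 2
depth(f2(0, f1(f1(0)), f2(0, f2(2, 2, 3), 3))) = 1 + max(0, 2, 2) = 3
depth(f2(f1(f2(3, 2, 0)), f2(3, 2, 2), f2(0, f1(f1(0)), f2(0, f2(2, 2, 3), 3)))) = 1 + max(2, 1, 3) = 4
depth(f2(f1(f2(0, f1(2), 2)), f1(f2(f1(3), f1(2), f1(f2(3, 2, 2)))), f2(f1(f2(3, 2, 0)), f2(3, 2, 2), f2(0, f1(f1(0)), f2(0, f2(2, 2, 3), 3))))) = 1 + max(3, 4, 4) = 5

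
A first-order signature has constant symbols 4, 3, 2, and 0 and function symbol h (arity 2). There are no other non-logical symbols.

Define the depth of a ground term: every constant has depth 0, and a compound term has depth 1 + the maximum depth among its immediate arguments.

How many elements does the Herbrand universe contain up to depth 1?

20

Let N_k count ground terms of depth at most k. Each non-constant term of depth ≤ k is some function symbol applied to depth-≤(k−1) arguments, giving N_k = 4 + N_{k-1}^2.
N_0 = 4
N_1 = 4 + 4^2 = 20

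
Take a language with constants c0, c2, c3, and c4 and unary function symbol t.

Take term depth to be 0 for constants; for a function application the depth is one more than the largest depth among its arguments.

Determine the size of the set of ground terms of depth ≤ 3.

16

Let N_k count ground terms of depth at most k. Each non-constant term of depth ≤ k is some function symbol applied to depth-≤(k−1) arguments, giving N_k = 4 + N_{k-1}.
N_0 = 4
N_1 = 4 + 4 = 8
N_2 = 4 + 8 = 12
N_3 = 4 + 12 = 16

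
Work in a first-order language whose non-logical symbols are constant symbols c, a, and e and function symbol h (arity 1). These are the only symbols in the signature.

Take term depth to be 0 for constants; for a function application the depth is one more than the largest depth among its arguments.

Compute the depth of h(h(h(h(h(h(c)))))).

depth(h(c)) = 1 + depth(c) = 1 + 0 = 1
depth(h(h(c))) = 1 + depth(h(c)) = 1 + 1 = 2
depth(h(h(h(c)))) = 1 + depth(h(h(c))) = 1 + 2 = 3
depth(h(h(h(h(c))))) = 1 + depth(h(h(h(c)))) = 1 + 3 = 4
depth(h(h(h(h(h(c)))))) = 1 + depth(h(h(h(h(c))))) = 1 + 4 = 5
depth(h(h(h(h(h(h(c))))))) = 1 + depth(h(h(h(h(h(c)))))) = 1 + 5 = 6

6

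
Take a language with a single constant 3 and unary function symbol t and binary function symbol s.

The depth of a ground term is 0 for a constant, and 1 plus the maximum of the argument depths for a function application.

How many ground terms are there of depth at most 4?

Let N_k = |{terms of depth ≤ k}|. Then N_0 = 1 and N_k = 1 + N_{k-1} + N_{k-1}^2 for k ≥ 1 (one summand per function symbol, arity giving the exponent).
N_0 = 1
N_1 = 1 + 1 + 1^2 = 3
N_2 = 1 + 3 + 3^2 = 13
N_3 = 1 + 13 + 13^2 = 183
N_4 = 1 + 183 + 183^2 = 33673

33673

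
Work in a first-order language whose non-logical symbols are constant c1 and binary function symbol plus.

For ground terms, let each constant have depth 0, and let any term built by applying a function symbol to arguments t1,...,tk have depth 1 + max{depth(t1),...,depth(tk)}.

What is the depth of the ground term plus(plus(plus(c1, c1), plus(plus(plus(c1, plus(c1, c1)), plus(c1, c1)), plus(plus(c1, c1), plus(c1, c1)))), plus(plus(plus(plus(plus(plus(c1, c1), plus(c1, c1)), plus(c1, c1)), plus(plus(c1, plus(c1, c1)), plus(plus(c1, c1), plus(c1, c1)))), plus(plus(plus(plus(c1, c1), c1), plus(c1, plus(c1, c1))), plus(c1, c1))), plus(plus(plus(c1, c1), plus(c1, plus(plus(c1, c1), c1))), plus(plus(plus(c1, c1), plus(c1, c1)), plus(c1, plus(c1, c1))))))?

depth(plus(c1, c1)) = 1 + max(0, 0) = 1
depth(plus(c1, plus(c1, c1))) = 1 + max(0, 1) = 2
depth(plus(plus(c1, plus(c1, c1)), plus(c1, c1))) = 1 + max(2, 1) = 3
depth(plus(plus(c1, c1), plus(c1, c1))) = 1 + max(1, 1) = 2
depth(plus(plus(plus(c1, plus(c1, c1)), plus(c1, c1)), plus(plus(c1, c1), plus(c1, c1)))) = 1 + max(3, 2) = 4
depth(plus(plus(c1, c1), plus(plus(plus(c1, plus(c1, c1)), plus(c1, c1)), plus(plus(c1, c1), plus(c1, c1))))) = 1 + max(1, 4) = 5
depth(plus(plus(plus(c1, c1), plus(c1, c1)), plus(c1, c1))) = 1 + max(2, 1) = 3
depth(plus(plus(c1, plus(c1, c1)), plus(plus(c1, c1), plus(c1, c1)))) = 1 + max(2, 2) = 3
depth(plus(plus(plus(plus(c1, c1), plus(c1, c1)), plus(c1, c1)), plus(plus(c1, plus(c1, c1)), plus(plus(c1, c1), plus(c1, c1))))) = 1 + max(3, 3) = 4
depth(plus(plus(c1, c1), c1)) = 1 + max(1, 0) = 2
depth(plus(plus(plus(c1, c1), c1), plus(c1, plus(c1, c1)))) = 1 + max(2, 2) = 3
depth(plus(plus(plus(plus(c1, c1), c1), plus(c1, plus(c1, c1))), plus(c1, c1))) = 1 + max(3, 1) = 4
depth(plus(plus(plus(plus(plus(c1, c1), plus(c1, c1)), plus(c1, c1)), plus(plus(c1, plus(c1, c1)), plus(plus(c1, c1), plus(c1, c1)))), plus(plus(plus(plus(c1, c1), c1), plus(c1, plus(c1, c1))), plus(c1, c1)))) = 1 + max(4, 4) = 5
depth(plus(c1, plus(plus(c1, c1), c1))) = 1 + max(0, 2) = 3
depth(plus(plus(c1, c1), plus(c1, plus(plus(c1, c1), c1)))) = 1 + max(1, 3) = 4
depth(plus(plus(plus(c1, c1), plus(c1, c1)), plus(c1, plus(c1, c1)))) = 1 + max(2, 2) = 3
depth(plus(plus(plus(c1, c1), plus(c1, plus(plus(c1, c1), c1))), plus(plus(plus(c1, c1), plus(c1, c1)), plus(c1, plus(c1, c1))))) = 1 + max(4, 3) = 5
depth(plus(plus(plus(plus(plus(plus(c1, c1), plus(c1, c1)), plus(c1, c1)), plus(plus(c1, plus(c1, c1)), plus(plus(c1, c1), plus(c1, c1)))), plus(plus(plus(plus(c1, c1), c1), plus(c1, plus(c1, c1))), plus(c1, c1))), plus(plus(plus(c1, c1), plus(c1, plus(plus(c1, c1), c1))), plus(plus(plus(c1, c1), plus(c1, c1)), plus(c1, plus(c1, c1)))))) = 1 + max(5, 5) = 6
depth(plus(plus(plus(c1, c1), plus(plus(plus(c1, plus(c1, c1)), plus(c1, c1)), plus(plus(c1, c1), plus(c1, c1)))), plus(plus(plus(plus(plus(plus(c1, c1), plus(c1, c1)), plus(c1, c1)), plus(plus(c1, plus(c1, c1)), plus(plus(c1, c1), plus(c1, c1)))), plus(plus(plus(plus(c1, c1), c1), plus(c1, plus(c1, c1))), plus(c1, c1))), plus(plus(plus(c1, c1), plus(c1, plus(plus(c1, c1), c1))), plus(plus(plus(c1, c1), plus(c1, c1)), plus(c1, plus(c1, c1))))))) = 1 + max(5, 6) = 7

7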